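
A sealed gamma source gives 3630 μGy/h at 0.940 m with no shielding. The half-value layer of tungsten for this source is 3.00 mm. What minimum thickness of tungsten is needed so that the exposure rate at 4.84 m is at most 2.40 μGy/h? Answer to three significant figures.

17.5 mm

At 4.84 m, distance alone gives (0.940/4.84)² = 0.03772, so 3630 × 0.03772 = 136.9 μGy/h.
Further attenuation needed: 136.9/2.40 = 57.04.
n = log₂(57.04) = 5.834 half-value layers.
Thickness = 5.834 × 3.00 mm = 17.50 mm.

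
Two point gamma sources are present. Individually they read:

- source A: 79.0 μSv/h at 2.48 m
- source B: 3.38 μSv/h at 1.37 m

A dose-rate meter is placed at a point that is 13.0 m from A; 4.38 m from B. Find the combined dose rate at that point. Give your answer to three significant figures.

3.21 μSv/h

By superposition, sum each source's inverse-square contribution:
A: 79.0 × (2.48/13.0)² = 2.875 μSv/h
B: 3.38 × (1.37/4.38)² = 0.3307 μSv/h
Total = 2.875 + 0.3307 = 3.206 μSv/h.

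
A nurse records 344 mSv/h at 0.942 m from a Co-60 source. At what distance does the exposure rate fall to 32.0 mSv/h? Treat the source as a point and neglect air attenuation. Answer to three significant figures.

Using I₁d₁² = I₂d₂², d₂ = d₁·√(I₁/I₂).
I₁/I₂ = 344/32.0 = 10.75, so d₂ = 0.942 × √10.75 = 3.089 m.

3.09 m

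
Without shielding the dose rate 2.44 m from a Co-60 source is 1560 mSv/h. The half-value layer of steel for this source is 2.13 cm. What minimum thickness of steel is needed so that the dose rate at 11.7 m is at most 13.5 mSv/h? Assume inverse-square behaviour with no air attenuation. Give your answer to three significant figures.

4.96 cm

At 11.7 m, distance alone gives (2.44/11.7)² = 0.04349, so 1560 × 0.04349 = 67.84 mSv/h.
Further attenuation needed: 67.84/13.5 = 5.025.
n = log₂(5.025) = 2.329 half-value layers.
Thickness = 2.329 × 2.13 cm = 4.961 cm.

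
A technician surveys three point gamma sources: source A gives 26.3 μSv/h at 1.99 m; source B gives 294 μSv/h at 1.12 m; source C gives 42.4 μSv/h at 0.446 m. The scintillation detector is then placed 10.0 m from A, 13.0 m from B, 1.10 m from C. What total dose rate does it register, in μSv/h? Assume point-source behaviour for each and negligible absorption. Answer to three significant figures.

Each source contributes Iᵢ·(dᵢ/rᵢ)²; contributions add.
A: 26.3 × (1.99/10.0)² = 1.042 μSv/h
B: 294 × (1.12/13.0)² = 2.182 μSv/h
C: 42.4 × (0.446/1.10)² = 6.970 μSv/h
Total = 1.042 + 2.182 + 6.970 = 10.19 μSv/h.

10.2 μSv/h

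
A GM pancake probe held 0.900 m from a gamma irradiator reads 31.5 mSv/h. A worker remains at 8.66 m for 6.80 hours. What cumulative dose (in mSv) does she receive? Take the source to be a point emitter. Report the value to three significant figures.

Intensity scales as (d₁/d₂)², so rate at 8.66 m:
(0.900/8.66)² = 0.01080, so 31.5 × 0.01080 = 0.3402 mSv/h.
Dose = rate × time = 0.3402 mSv/h × 6.800 h = 2.313 mSv.

2.31 mSv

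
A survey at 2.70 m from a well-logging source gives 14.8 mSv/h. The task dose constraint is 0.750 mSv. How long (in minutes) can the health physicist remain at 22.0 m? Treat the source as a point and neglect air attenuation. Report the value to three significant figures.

By the inverse-square law, rate at 22.0 m:
14.8 × (2.70/22.0)² = 14.8 × 0.01506 = 0.2229 mSv/h.
Stay time = 0.750 mSv ÷ 0.2229 mSv/h = 3.365 h = 201.9 min.

202 min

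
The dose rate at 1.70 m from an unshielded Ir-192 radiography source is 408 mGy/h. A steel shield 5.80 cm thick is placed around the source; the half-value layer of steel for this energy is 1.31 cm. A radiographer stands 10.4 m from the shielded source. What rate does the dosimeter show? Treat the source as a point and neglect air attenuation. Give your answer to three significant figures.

Distance alone: 408 × (1.70/10.4)² = 408 × 0.02672 = 10.90 mGy/h.
Shield: 5.80/1.31 = 4.427 half-value layers → attenuation 2^(−4.427) = 0.04649.
Combined: 10.90 × 0.04649 = 0.5067 mGy/h.

0.507 mGy/h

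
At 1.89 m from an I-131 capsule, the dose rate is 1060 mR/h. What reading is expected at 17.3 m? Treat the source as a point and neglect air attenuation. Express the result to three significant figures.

12.7 mR/h

Applying the 1/r² law, the rate at 17.3 m is
(1.89/17.3)² = 0.01194, so 1060 × 0.01194 = 12.66 mR/h.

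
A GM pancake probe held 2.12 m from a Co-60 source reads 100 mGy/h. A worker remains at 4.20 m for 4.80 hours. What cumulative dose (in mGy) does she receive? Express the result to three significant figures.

122 mGy

By the inverse-square law, rate at 4.20 m:
100 × (2.12/4.20)² = 100 × 0.2548 = 25.48 mGy/h.
Dose = rate × time = 25.48 mGy/h × 4.800 h = 122.3 mGy.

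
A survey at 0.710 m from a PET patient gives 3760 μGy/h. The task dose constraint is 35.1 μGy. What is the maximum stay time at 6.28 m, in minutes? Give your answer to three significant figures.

Applying the 1/r² law, rate at 6.28 m:
3760 × (0.710/6.28)² = 3760 × 0.01278 = 48.05 μGy/h.
Stay time = 35.1 μGy ÷ 48.05 μGy/h = 0.7305 h = 43.83 min.

43.8 min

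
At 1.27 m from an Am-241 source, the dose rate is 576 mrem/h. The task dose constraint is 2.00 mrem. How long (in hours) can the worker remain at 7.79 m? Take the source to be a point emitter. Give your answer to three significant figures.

0.131 h

Since intensity falls as 1/r², rate at 7.79 m:
576 × (1.27/7.79)² = 576 × 0.02658 = 15.31 mrem/h.
Stay time = 2.00 mrem ÷ 15.31 mrem/h = 0.1306 h.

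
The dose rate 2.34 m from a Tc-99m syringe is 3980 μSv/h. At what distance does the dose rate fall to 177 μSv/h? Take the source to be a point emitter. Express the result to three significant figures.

Intensity scales as (d₁/d₂)², so d₂ = d₁·√(I₁/I₂).
I₁/I₂ = 3980/177 = 22.49, so d₂ = 2.34 × √22.49 = 11.10 m.

11.1 m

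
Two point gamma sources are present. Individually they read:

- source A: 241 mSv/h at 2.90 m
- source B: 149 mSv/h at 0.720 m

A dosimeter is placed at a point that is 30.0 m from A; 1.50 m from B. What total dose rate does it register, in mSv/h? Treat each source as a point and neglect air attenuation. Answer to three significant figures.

Each source contributes Iᵢ·(dᵢ/rᵢ)²; contributions add.
A: 241 × (2.90/30.0)² = 2.252 mSv/h
B: 149 × (0.720/1.50)² = 34.33 mSv/h
Total = 2.252 + 34.33 = 36.58 mSv/h.

36.6 mSv/h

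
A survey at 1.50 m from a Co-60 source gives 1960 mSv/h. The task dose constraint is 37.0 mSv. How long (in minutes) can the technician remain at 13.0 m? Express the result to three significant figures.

85.1 min

Intensity scales as (d₁/d₂)², so rate at 13.0 m:
(1.50/13.0)² = 0.01331, so 1960 × 0.01331 = 26.09 mSv/h.
Stay time = 37.0 mSv ÷ 26.09 mSv/h = 1.418 h = 85.08 min.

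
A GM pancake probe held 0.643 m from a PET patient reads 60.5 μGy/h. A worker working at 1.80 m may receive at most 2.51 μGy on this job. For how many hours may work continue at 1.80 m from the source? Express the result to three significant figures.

Using I₁d₁² = I₂d₂², rate at 1.80 m:
(0.643/1.80)² = 0.1276, so 60.5 × 0.1276 = 7.720 μGy/h.
Stay time = 2.51 μGy ÷ 7.720 μGy/h = 0.3251 h.

0.325 h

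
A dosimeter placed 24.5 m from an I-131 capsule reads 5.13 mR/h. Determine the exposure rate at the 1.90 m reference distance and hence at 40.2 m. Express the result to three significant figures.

853 mR/h; 1.91 mR/h

By the inverse-square law,
At 1.90 m: (24.5/1.90)² = 166.3, so 5.13 × 166.3 = 853.1 mR/h
At 40.2 m: (1.90/40.2)² = 0.002234, so 853.1 × 0.002234 = 1.906 mR/h.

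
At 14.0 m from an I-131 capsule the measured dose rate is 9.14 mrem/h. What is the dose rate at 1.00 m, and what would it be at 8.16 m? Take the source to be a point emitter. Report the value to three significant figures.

1790 mrem/h; 26.9 mrem/h

Using I₁d₁² = I₂d₂²,
At 1.00 m: 9.14 × (14.0/1.00)² = 9.14 × 196.0 = 1791 mrem/h
At 8.16 m: (1.00/8.16)² = 0.01502, so 1791 × 0.01502 = 26.90 mrem/h.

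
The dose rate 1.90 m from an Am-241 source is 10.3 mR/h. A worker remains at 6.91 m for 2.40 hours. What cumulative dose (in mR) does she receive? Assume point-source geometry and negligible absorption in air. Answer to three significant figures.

By the inverse-square law, rate at 6.91 m:
(1.90/6.91)² = 0.07561, so 10.3 × 0.07561 = 0.7788 mR/h.
Dose = rate × time = 0.7788 mR/h × 2.400 h = 1.869 mR.

1.87 mR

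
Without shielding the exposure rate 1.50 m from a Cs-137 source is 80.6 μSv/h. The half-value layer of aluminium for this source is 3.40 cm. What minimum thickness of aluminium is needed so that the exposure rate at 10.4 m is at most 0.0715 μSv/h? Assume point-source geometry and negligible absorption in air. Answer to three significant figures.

15.5 cm

At 10.4 m, distance alone gives 80.6 × (1.50/10.4)² = 80.6 × 0.02080 = 1.676 μSv/h.
Further attenuation needed: 1.676/0.0715 = 23.44.
n = log₂(23.44) = 4.551 half-value layers.
Thickness = 4.551 × 3.40 cm = 15.47 cm.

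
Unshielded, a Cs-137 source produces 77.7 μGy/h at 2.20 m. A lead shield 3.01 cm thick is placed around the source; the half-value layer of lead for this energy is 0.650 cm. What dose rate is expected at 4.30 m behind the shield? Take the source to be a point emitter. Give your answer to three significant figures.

0.821 μGy/h

Distance alone: 77.7 × (2.20/4.30)² = 77.7 × 0.2618 = 20.34 μGy/h.
Shield: 3.01/0.650 = 4.631 half-value layers → attenuation 2^(−4.631) = 0.04036.
Combined: 20.34 × 0.04036 = 0.8209 μGy/h.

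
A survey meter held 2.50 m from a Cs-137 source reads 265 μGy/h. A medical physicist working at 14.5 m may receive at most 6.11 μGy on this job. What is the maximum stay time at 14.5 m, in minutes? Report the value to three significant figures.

Applying the 1/r² law, rate at 14.5 m:
265 × (2.50/14.5)² = 265 × 0.02973 = 7.878 μGy/h.
Stay time = 6.11 μGy ÷ 7.878 μGy/h = 0.7756 h = 46.54 min.

46.5 min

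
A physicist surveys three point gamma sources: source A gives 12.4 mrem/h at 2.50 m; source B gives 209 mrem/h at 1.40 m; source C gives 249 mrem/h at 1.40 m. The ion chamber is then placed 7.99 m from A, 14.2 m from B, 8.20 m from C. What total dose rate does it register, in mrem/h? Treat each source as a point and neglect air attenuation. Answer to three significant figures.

10.5 mrem/h

Each source contributes Iᵢ·(dᵢ/rᵢ)²; contributions add.
A: 12.4 × (2.50/7.99)² = 1.214 mrem/h
B: 209 × (1.40/14.2)² = 2.032 mrem/h
C: 249 × (1.40/8.20)² = 7.258 mrem/h
Total = 1.214 + 2.032 + 7.258 = 10.50 mrem/h.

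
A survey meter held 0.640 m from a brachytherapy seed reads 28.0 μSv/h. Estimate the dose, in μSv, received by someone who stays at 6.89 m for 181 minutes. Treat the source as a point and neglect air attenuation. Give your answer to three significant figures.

0.729 μSv

Intensity scales as (d₁/d₂)², so rate at 6.89 m:
(0.640/6.89)² = 0.008628, so 28.0 × 0.008628 = 0.2416 μSv/h.
Dose = rate × time = 0.2416 μSv/h × 3.017 h = 0.7289 μSv.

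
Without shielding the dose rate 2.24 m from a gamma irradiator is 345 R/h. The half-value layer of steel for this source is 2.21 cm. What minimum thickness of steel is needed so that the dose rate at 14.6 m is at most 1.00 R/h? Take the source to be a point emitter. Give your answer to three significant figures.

6.68 cm

At 14.6 m, distance alone gives (2.24/14.6)² = 0.02354, so 345 × 0.02354 = 8.121 R/h.
Further attenuation needed: 8.121/1.00 = 8.121.
n = log₂(8.121) = 3.022 half-value layers.
Thickness = 3.022 × 2.21 cm = 6.679 cm.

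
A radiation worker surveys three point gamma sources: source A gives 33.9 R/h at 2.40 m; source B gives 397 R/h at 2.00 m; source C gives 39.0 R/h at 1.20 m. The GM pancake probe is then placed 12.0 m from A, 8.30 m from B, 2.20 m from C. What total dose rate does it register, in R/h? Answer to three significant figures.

36.0 R/h

Each source contributes Iᵢ·(dᵢ/rᵢ)²; contributions add.
A: 33.9 × (2.40/12.0)² = 1.356 R/h
B: 397 × (2.00/8.30)² = 23.05 R/h
C: 39.0 × (1.20/2.20)² = 11.60 R/h
Total = 1.356 + 23.05 + 11.60 = 36.01 R/h.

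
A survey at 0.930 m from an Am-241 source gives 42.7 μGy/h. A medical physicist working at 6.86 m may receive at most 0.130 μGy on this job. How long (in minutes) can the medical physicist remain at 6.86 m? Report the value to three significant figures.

9.94 min

Applying the 1/r² law, rate at 6.86 m:
42.7 × (0.930/6.86)² = 42.7 × 0.01838 = 0.7848 μGy/h.
Stay time = 0.130 μGy ÷ 0.7848 μGy/h = 0.1656 h = 9.936 min.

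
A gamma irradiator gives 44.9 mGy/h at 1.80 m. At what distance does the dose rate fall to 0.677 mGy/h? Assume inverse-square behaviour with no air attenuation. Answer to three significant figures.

14.7 m

Intensity scales as (d₁/d₂)², so d₂ = d₁·√(I₁/I₂).
I₁/I₂ = 44.9/0.677 = 66.32, so d₂ = 1.80 × √66.32 = 14.66 m.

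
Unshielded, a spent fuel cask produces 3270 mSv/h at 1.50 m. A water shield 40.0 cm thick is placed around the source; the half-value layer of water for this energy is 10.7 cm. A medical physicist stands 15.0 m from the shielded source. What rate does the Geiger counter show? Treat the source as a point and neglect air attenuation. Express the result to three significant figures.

Distance alone: (1.50/15.0)² = 0.01000, so 3270 × 0.01000 = 32.70 mSv/h.
Shield: 40.0/10.7 = 3.738 half-value layers → attenuation 2^(−3.738) = 0.07495.
Combined: 32.70 × 0.07495 = 2.451 mSv/h.

2.45 mSv/h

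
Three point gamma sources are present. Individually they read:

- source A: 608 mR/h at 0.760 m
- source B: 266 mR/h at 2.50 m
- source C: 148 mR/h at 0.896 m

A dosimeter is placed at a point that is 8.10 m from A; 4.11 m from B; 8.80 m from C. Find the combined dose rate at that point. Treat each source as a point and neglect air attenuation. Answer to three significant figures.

105 mR/h

Each source contributes Iᵢ·(dᵢ/rᵢ)²; contributions add.
A: 608 × (0.760/8.10)² = 5.353 mR/h
B: 266 × (2.50/4.11)² = 98.42 mR/h
C: 148 × (0.896/8.80)² = 1.534 mR/h
Total = 5.353 + 98.42 + 1.534 = 105.3 mR/h.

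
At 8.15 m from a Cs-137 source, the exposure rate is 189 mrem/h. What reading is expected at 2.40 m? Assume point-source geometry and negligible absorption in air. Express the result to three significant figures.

Using I₁d₁² = I₂d₂², the rate at 2.40 m is
189 × (8.15/2.40)² = 189 × 11.53 = 2179 mrem/h.

2180 mrem/h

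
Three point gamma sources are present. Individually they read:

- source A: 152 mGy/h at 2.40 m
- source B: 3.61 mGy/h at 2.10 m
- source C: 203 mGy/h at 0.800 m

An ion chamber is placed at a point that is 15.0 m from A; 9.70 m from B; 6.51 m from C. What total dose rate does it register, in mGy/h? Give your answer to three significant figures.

7.13 mGy/h

Each source contributes Iᵢ·(dᵢ/rᵢ)²; contributions add.
A: 152 × (2.40/15.0)² = 3.891 mGy/h
B: 3.61 × (2.10/9.70)² = 0.1692 mGy/h
C: 203 × (0.800/6.51)² = 3.066 mGy/h
Total = 3.891 + 0.1692 + 3.066 = 7.126 mGy/h.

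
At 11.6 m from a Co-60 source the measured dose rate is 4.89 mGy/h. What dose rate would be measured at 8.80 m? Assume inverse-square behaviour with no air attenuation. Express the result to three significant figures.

8.50 mGy/h

Intensity scales as (d₁/d₂)², so scaling from 11.6 m to 8.80 m:
(11.6/8.80)² = 1.738, so 4.89 × 1.738 = 8.499 mGy/h.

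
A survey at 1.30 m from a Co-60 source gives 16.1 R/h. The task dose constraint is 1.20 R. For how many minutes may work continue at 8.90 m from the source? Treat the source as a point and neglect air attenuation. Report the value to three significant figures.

210 min

Using I₁d₁² = I₂d₂², rate at 8.90 m:
(1.30/8.90)² = 0.02134, so 16.1 × 0.02134 = 0.3436 R/h.
Stay time = 1.20 R ÷ 0.3436 R/h = 3.492 h = 209.5 min.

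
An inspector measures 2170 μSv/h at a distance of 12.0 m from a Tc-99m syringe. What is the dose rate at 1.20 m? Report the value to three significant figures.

217000 μSv/h

Since intensity falls as 1/r², the rate at 1.20 m is
(12.0/1.20)² = 100.0, so 2170 × 100.0 = 217000 μSv/h.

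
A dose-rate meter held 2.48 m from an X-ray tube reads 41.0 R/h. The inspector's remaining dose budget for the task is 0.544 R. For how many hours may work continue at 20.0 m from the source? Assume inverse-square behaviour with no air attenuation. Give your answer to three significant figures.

Applying the 1/r² law, rate at 20.0 m:
(2.48/20.0)² = 0.01538, so 41.0 × 0.01538 = 0.6306 R/h.
Stay time = 0.544 R ÷ 0.6306 R/h = 0.8627 h.

0.863 h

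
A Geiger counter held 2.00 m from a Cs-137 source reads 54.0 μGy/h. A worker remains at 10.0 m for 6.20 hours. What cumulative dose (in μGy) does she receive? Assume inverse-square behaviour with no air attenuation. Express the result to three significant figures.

13.4 μGy

Applying the 1/r² law, rate at 10.0 m:
(2.00/10.0)² = 0.04000, so 54.0 × 0.04000 = 2.160 μGy/h.
Dose = rate × time = 2.160 μGy/h × 6.200 h = 13.39 μGy.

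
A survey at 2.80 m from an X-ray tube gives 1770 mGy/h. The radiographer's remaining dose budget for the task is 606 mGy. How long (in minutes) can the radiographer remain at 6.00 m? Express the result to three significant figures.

Applying the 1/r² law, rate at 6.00 m:
1770 × (2.80/6.00)² = 1770 × 0.2178 = 385.5 mGy/h.
Stay time = 606 mGy ÷ 385.5 mGy/h = 1.572 h = 94.32 min.

94.3 min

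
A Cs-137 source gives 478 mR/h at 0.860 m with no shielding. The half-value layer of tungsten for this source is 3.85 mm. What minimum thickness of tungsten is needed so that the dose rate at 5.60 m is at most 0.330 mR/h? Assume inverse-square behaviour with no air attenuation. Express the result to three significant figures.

At 5.60 m, distance alone gives (0.860/5.60)² = 0.02358, so 478 × 0.02358 = 11.27 mR/h.
Further attenuation needed: 11.27/0.330 = 34.15.
n = log₂(34.15) = 5.094 half-value layers.
Thickness = 5.094 × 3.85 mm = 19.61 mm.

19.6 mm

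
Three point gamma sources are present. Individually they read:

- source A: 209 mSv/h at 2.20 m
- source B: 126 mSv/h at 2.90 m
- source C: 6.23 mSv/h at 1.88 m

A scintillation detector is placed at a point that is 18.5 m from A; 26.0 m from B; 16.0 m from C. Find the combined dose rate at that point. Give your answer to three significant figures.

4.61 mSv/h

Each source contributes Iᵢ·(dᵢ/rᵢ)²; contributions add.
A: 209 × (2.20/18.5)² = 2.956 mSv/h
B: 126 × (2.90/26.0)² = 1.568 mSv/h
C: 6.23 × (1.88/16.0)² = 0.08601 mSv/h
Total = 2.956 + 1.568 + 0.08601 = 4.610 mSv/h.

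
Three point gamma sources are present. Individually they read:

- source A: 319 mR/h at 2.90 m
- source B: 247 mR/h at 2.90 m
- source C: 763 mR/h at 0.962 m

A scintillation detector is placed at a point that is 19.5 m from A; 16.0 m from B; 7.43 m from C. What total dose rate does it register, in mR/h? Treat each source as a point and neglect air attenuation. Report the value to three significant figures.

28.0 mR/h

By superposition, sum each source's inverse-square contribution:
A: 319 × (2.90/19.5)² = 7.055 mR/h
B: 247 × (2.90/16.0)² = 8.114 mR/h
C: 763 × (0.962/7.43)² = 12.79 mR/h
Total = 7.055 + 8.114 + 12.79 = 27.96 mR/h.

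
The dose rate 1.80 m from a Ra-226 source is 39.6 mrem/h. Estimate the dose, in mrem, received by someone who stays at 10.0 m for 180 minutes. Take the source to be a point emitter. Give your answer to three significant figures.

3.85 mrem

Using I₁d₁² = I₂d₂², rate at 10.0 m:
(1.80/10.0)² = 0.03240, so 39.6 × 0.03240 = 1.283 mrem/h.
Dose = rate × time = 1.283 mrem/h × 3.000 h = 3.849 mrem.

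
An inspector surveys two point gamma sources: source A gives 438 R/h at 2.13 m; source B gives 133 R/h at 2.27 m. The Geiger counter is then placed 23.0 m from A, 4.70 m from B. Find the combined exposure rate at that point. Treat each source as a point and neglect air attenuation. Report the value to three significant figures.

Each source contributes Iᵢ·(dᵢ/rᵢ)²; contributions add.
A: 438 × (2.13/23.0)² = 3.756 R/h
B: 133 × (2.27/4.70)² = 31.02 R/h
Total = 3.756 + 31.02 = 34.78 R/h.

34.8 R/h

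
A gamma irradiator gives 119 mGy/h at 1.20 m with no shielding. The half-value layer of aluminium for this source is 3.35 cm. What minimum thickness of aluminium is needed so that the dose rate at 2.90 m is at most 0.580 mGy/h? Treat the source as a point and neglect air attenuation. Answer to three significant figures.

17.2 cm

At 2.90 m, distance alone gives 119 × (1.20/2.90)² = 119 × 0.1712 = 20.37 mGy/h.
Further attenuation needed: 20.37/0.580 = 35.12.
n = log₂(35.12) = 5.134 half-value layers.
Thickness = 5.134 × 3.35 cm = 17.20 cm.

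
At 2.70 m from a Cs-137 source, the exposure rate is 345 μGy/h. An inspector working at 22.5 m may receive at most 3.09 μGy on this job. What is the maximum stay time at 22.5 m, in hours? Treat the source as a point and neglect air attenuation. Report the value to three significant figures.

0.622 h

Using I₁d₁² = I₂d₂², rate at 22.5 m:
345 × (2.70/22.5)² = 345 × 0.01440 = 4.968 μGy/h.
Stay time = 3.09 μGy ÷ 4.968 μGy/h = 0.6220 h.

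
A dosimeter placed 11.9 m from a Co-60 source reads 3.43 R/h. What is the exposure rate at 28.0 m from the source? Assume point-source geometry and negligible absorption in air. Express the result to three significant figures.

0.620 R/h

Applying the 1/r² law, scaling from 11.9 m to 28.0 m:
3.43 × (11.9/28.0)² = 3.43 × 0.1806 = 0.6195 R/h.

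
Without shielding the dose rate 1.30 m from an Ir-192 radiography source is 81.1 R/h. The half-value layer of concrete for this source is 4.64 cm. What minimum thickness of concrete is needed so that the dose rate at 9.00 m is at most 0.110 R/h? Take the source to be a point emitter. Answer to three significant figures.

At 9.00 m, distance alone gives 81.1 × (1.30/9.00)² = 81.1 × 0.02086 = 1.692 R/h.
Further attenuation needed: 1.692/0.110 = 15.38.
n = log₂(15.38) = 3.943 half-value layers.
Thickness = 3.943 × 4.64 cm = 18.30 cm.

18.3 cm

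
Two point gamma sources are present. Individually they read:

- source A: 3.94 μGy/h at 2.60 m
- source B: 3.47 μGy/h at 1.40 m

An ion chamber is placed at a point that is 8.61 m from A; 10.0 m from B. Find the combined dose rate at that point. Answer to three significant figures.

By superposition, sum each source's inverse-square contribution:
A: 3.94 × (2.60/8.61)² = 0.3593 μGy/h
B: 3.47 × (1.40/10.0)² = 0.06801 μGy/h
Total = 0.3593 + 0.06801 = 0.4273 μGy/h.

0.427 μGy/h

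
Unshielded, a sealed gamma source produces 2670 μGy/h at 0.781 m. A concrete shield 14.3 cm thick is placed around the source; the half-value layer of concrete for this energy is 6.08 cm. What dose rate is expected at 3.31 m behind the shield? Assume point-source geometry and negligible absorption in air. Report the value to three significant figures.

Distance alone: (0.781/3.31)² = 0.05567, so 2670 × 0.05567 = 148.6 μGy/h.
Shield: 14.3/6.08 = 2.352 half-value layers → attenuation 2^(−2.352) = 0.1959.
Combined: 148.6 × 0.1959 = 29.11 μGy/h.

29.1 μGy/h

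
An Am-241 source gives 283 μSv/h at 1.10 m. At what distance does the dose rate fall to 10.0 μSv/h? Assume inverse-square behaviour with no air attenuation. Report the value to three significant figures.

Since intensity falls as 1/r², d₂ = d₁·√(I₁/I₂).
I₁/I₂ = 283/10.0 = 28.30, so d₂ = 1.10 × √28.30 = 5.852 m.

5.85 m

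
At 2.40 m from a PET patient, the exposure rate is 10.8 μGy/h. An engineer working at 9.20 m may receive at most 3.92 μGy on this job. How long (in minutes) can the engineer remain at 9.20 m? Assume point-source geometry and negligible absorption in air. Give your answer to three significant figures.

320 min

Applying the 1/r² law, rate at 9.20 m:
10.8 × (2.40/9.20)² = 10.8 × 0.06805 = 0.7349 μGy/h.
Stay time = 3.92 μGy ÷ 0.7349 μGy/h = 5.334 h = 320.0 min.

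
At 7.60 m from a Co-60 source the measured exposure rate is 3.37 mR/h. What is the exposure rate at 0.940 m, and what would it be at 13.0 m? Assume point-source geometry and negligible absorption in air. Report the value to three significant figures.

Using I₁d₁² = I₂d₂²,
At 0.940 m: (7.60/0.940)² = 65.37, so 3.37 × 65.37 = 220.3 mR/h
At 13.0 m: 220.3 × (0.940/13.0)² = 220.3 × 0.005228 = 1.152 mR/h.

220 mR/h; 1.15 mR/h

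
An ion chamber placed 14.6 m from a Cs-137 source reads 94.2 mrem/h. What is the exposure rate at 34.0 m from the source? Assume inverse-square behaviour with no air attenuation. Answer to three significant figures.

17.4 mrem/h

Since intensity falls as 1/r², scaling from 14.6 m to 34.0 m:
(14.6/34.0)² = 0.1844, so 94.2 × 0.1844 = 17.37 mrem/h.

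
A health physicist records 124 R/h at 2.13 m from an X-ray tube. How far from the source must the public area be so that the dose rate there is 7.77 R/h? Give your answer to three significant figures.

Applying the 1/r² law, d₂ = d₁·√(I₁/I₂).
I₁/I₂ = 124/7.77 = 15.96, so d₂ = 2.13 × √15.96 = 8.509 m.

8.51 m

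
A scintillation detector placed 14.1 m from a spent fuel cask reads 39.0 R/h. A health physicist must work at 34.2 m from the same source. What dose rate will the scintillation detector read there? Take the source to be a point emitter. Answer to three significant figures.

6.63 R/h

Applying the 1/r² law, scaling from 14.1 m to 34.2 m:
(14.1/34.2)² = 0.1700, so 39.0 × 0.1700 = 6.630 R/h.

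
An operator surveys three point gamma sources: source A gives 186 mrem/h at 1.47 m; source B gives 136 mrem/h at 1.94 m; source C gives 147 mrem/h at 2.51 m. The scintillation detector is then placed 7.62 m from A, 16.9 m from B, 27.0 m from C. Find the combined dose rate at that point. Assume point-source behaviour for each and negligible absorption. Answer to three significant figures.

By superposition, sum each source's inverse-square contribution:
A: 186 × (1.47/7.62)² = 6.922 mrem/h
B: 136 × (1.94/16.9)² = 1.792 mrem/h
C: 147 × (2.51/27.0)² = 1.270 mrem/h
Total = 6.922 + 1.792 + 1.270 = 9.984 mrem/h.

9.98 mrem/h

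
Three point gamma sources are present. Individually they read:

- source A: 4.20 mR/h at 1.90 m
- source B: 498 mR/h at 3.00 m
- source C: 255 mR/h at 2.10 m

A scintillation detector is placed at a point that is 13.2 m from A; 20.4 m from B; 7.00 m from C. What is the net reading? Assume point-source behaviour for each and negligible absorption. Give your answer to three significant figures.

33.8 mR/h

Each source contributes Iᵢ·(dᵢ/rᵢ)²; contributions add.
A: 4.20 × (1.90/13.2)² = 0.08702 mR/h
B: 498 × (3.00/20.4)² = 10.77 mR/h
C: 255 × (2.10/7.00)² = 22.95 mR/h
Total = 0.08702 + 10.77 + 22.95 = 33.81 mR/h.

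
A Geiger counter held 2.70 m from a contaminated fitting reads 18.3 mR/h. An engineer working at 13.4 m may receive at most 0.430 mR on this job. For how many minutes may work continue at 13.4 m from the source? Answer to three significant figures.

By the inverse-square law, rate at 13.4 m:
(2.70/13.4)² = 0.04060, so 18.3 × 0.04060 = 0.7430 mR/h.
Stay time = 0.430 mR ÷ 0.7430 mR/h = 0.5787 h = 34.72 min.

34.7 min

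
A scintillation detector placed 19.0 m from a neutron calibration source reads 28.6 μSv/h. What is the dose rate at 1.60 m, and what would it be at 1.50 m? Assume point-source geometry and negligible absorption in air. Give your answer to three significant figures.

4030 μSv/h; 4590 μSv/h

Since intensity falls as 1/r²,
At 1.60 m: 28.6 × (19.0/1.60)² = 28.6 × 141.0 = 4033 μSv/h
At 1.50 m: (1.60/1.50)² = 1.138, so 4033 × 1.138 = 4590 μSv/h.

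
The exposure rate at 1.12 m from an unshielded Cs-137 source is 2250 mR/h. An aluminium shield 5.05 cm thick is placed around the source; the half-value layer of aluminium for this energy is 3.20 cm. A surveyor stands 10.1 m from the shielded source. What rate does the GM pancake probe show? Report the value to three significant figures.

9.27 mR/h

Distance alone: (1.12/10.1)² = 0.01230, so 2250 × 0.01230 = 27.68 mR/h.
Shield: 5.05/3.20 = 1.578 half-value layers → attenuation 2^(−1.578) = 0.3349.
Combined: 27.68 × 0.3349 = 9.270 mR/h.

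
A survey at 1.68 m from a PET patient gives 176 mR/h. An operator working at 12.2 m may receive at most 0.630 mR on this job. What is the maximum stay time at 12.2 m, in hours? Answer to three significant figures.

Applying the 1/r² law, rate at 12.2 m:
(1.68/12.2)² = 0.01896, so 176 × 0.01896 = 3.337 mR/h.
Stay time = 0.630 mR ÷ 3.337 mR/h = 0.1888 h.

0.189 h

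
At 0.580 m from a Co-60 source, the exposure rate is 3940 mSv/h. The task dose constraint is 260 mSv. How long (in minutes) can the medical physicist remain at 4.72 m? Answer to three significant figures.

Using I₁d₁² = I₂d₂², rate at 4.72 m:
(0.580/4.72)² = 0.01510, so 3940 × 0.01510 = 59.49 mSv/h.
Stay time = 260 mSv ÷ 59.49 mSv/h = 4.370 h = 262.2 min.

262 min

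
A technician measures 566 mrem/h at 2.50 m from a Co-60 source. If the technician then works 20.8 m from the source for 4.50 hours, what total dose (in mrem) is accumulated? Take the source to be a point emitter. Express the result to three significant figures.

36.8 mrem

By the inverse-square law, rate at 20.8 m:
(2.50/20.8)² = 0.01445, so 566 × 0.01445 = 8.179 mrem/h.
Dose = rate × time = 8.179 mrem/h × 4.500 h = 36.81 mrem.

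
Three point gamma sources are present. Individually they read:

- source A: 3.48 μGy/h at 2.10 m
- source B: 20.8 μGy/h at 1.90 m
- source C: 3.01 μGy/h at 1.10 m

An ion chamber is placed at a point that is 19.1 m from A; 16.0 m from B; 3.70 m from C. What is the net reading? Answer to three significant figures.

0.601 μGy/h

Each source contributes Iᵢ·(dᵢ/rᵢ)²; contributions add.
A: 3.48 × (2.10/19.1)² = 0.04207 μGy/h
B: 20.8 × (1.90/16.0)² = 0.2933 μGy/h
C: 3.01 × (1.10/3.70)² = 0.2660 μGy/h
Total = 0.04207 + 0.2933 + 0.2660 = 0.6014 μGy/h.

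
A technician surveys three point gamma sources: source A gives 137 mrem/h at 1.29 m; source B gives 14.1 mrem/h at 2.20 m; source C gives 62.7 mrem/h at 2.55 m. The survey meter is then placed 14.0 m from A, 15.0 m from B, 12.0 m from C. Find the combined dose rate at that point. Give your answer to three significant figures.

4.30 mrem/h

By superposition, sum each source's inverse-square contribution:
A: 137 × (1.29/14.0)² = 1.163 mrem/h
B: 14.1 × (2.20/15.0)² = 0.3033 mrem/h
C: 62.7 × (2.55/12.0)² = 2.831 mrem/h
Total = 1.163 + 0.3033 + 2.831 = 4.297 mrem/h.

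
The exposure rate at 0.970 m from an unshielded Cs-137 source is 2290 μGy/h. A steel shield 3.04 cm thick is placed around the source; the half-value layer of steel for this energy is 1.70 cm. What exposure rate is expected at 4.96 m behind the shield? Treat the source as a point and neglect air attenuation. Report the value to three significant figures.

25.4 μGy/h

Distance alone: 2290 × (0.970/4.96)² = 2290 × 0.03825 = 87.59 μGy/h.
Shield: 3.04/1.70 = 1.788 half-value layers → attenuation 2^(−1.788) = 0.2896.
Combined: 87.59 × 0.2896 = 25.37 μGy/h.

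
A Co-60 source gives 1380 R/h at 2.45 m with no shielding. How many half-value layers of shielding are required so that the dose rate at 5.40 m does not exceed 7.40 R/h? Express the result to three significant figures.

At 5.40 m, distance alone gives 1380 × (2.45/5.40)² = 1380 × 0.2058 = 284.0 R/h.
Further attenuation needed: 284.0/7.40 = 38.38.
n = log₂(38.38) = 5.262 half-value layers.

5.26 half-value layers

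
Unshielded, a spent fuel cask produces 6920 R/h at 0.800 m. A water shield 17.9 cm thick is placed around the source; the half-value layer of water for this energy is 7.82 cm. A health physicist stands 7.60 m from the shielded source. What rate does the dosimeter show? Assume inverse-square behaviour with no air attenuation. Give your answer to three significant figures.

Distance alone: (0.800/7.60)² = 0.01108, so 6920 × 0.01108 = 76.67 R/h.
Shield: 17.9/7.82 = 2.289 half-value layers → attenuation 2^(−2.289) = 0.2046.
Combined: 76.67 × 0.2046 = 15.69 R/h.

15.7 R/h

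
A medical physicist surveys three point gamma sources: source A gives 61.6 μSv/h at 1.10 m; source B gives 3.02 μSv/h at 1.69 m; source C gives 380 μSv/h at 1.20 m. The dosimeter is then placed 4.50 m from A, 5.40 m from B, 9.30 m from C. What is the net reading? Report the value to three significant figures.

10.3 μSv/h

By superposition, sum each source's inverse-square contribution:
A: 61.6 × (1.10/4.50)² = 3.681 μSv/h
B: 3.02 × (1.69/5.40)² = 0.2958 μSv/h
C: 380 × (1.20/9.30)² = 6.327 μSv/h
Total = 3.681 + 0.2958 + 6.327 = 10.30 μSv/h.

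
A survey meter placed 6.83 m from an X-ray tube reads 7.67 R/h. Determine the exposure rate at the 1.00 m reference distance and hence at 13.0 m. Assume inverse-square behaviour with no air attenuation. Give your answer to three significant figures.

Since intensity falls as 1/r²,
At 1.00 m: (6.83/1.00)² = 46.65, so 7.67 × 46.65 = 357.8 R/h
At 13.0 m: 357.8 × (1.00/13.0)² = 357.8 × 0.005917 = 2.117 R/h.

358 R/h; 2.12 R/h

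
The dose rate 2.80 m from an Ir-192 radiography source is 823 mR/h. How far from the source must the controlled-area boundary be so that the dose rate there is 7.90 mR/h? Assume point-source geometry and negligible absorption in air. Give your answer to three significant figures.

Applying the 1/r² law, d₂ = d₁·√(I₁/I₂).
I₁/I₂ = 823/7.90 = 104.2, so d₂ = 2.80 × √104.2 = 28.58 m.

28.6 m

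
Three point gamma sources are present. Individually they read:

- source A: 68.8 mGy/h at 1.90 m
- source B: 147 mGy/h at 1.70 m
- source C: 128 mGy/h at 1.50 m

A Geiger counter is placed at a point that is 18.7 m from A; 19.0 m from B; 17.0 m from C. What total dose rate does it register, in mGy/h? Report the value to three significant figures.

By superposition, sum each source's inverse-square contribution:
A: 68.8 × (1.90/18.7)² = 0.7103 mGy/h
B: 147 × (1.70/19.0)² = 1.177 mGy/h
C: 128 × (1.50/17.0)² = 0.9965 mGy/h
Total = 0.7103 + 1.177 + 0.9965 = 2.884 mGy/h.

2.88 mGy/h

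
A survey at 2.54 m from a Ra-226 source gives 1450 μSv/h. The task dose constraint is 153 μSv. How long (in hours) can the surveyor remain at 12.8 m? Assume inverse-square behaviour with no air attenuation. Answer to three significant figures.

2.68 h

Since intensity falls as 1/r², rate at 12.8 m:
1450 × (2.54/12.8)² = 1450 × 0.03938 = 57.10 μSv/h.
Stay time = 153 μSv ÷ 57.10 μSv/h = 2.680 h.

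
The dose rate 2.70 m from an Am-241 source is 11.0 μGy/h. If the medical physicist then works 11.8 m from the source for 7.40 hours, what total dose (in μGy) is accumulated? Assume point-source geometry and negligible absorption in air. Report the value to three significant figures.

Since intensity falls as 1/r², rate at 11.8 m:
11.0 × (2.70/11.8)² = 11.0 × 0.05236 = 0.5760 μGy/h.
Dose = rate × time = 0.5760 μGy/h × 7.400 h = 4.262 μGy.

4.26 μGy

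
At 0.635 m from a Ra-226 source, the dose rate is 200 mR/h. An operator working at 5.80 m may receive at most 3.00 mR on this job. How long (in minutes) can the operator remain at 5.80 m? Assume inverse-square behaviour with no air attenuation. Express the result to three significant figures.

75.1 min

Since intensity falls as 1/r², rate at 5.80 m:
200 × (0.635/5.80)² = 200 × 0.01199 = 2.398 mR/h.
Stay time = 3.00 mR ÷ 2.398 mR/h = 1.251 h = 75.06 min.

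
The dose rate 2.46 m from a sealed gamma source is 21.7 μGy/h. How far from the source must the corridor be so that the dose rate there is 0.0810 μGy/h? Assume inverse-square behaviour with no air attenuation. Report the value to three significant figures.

By the inverse-square law, d₂ = d₁·√(I₁/I₂).
I₁/I₂ = 21.7/0.0810 = 267.9, so d₂ = 2.46 × √267.9 = 40.26 m.

40.3 m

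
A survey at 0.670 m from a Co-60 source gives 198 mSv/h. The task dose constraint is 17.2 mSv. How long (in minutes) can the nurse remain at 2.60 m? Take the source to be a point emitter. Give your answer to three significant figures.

78.5 min

Since intensity falls as 1/r², rate at 2.60 m:
198 × (0.670/2.60)² = 198 × 0.06641 = 13.15 mSv/h.
Stay time = 17.2 mSv ÷ 13.15 mSv/h = 1.308 h = 78.48 min.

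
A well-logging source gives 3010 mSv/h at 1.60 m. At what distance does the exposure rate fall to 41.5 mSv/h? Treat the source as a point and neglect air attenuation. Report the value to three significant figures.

Since intensity falls as 1/r², d₂ = d₁·√(I₁/I₂).
I₁/I₂ = 3010/41.5 = 72.53, so d₂ = 1.60 × √72.53 = 13.63 m.

13.6 m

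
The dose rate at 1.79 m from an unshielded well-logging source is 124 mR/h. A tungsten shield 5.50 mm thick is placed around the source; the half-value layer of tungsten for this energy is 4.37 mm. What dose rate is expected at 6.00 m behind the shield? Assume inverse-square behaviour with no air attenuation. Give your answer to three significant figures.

Distance alone: 124 × (1.79/6.00)² = 124 × 0.08900 = 11.04 mR/h.
Shield: 5.50/4.37 = 1.259 half-value layers → attenuation 2^(−1.259) = 0.4178.
Combined: 11.04 × 0.4178 = 4.613 mR/h.

4.61 mR/h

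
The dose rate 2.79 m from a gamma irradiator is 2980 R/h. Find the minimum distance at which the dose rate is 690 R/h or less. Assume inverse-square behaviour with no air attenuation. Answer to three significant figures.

5.80 m

Since intensity falls as 1/r², d₂ = d₁·√(I₁/I₂).
I₁/I₂ = 2980/690 = 4.319, so d₂ = 2.79 × √4.319 = 5.798 m.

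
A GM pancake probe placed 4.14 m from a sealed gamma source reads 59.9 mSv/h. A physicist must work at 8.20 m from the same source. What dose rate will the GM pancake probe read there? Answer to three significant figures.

15.3 mSv/h

Intensity scales as (d₁/d₂)², so scaling from 4.14 m to 8.20 m:
(4.14/8.20)² = 0.2549, so 59.9 × 0.2549 = 15.27 mSv/h.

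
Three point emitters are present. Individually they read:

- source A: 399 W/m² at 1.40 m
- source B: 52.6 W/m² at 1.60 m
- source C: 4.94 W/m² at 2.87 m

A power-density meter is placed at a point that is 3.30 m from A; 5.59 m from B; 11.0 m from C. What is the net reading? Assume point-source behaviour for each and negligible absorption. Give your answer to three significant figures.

76.5 W/m²

Each source contributes Iᵢ·(dᵢ/rᵢ)²; contributions add.
A: 399 × (1.40/3.30)² = 71.81 W/m²
B: 52.6 × (1.60/5.59)² = 4.309 W/m²
C: 4.94 × (2.87/11.0)² = 0.3363 W/m²
Total = 71.81 + 4.309 + 0.3363 = 76.46 W/m².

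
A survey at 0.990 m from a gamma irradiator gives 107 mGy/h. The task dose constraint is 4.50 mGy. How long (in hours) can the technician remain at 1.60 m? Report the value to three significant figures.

Applying the 1/r² law, rate at 1.60 m:
(0.990/1.60)² = 0.3829, so 107 × 0.3829 = 40.97 mGy/h.
Stay time = 4.50 mGy ÷ 40.97 mGy/h = 0.1098 h.

0.110 h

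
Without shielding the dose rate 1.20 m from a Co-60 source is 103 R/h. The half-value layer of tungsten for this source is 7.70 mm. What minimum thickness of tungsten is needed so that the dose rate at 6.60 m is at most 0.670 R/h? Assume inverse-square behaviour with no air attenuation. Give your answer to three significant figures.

18.1 mm

At 6.60 m, distance alone gives (1.20/6.60)² = 0.03306, so 103 × 0.03306 = 3.405 R/h.
Further attenuation needed: 3.405/0.670 = 5.082.
n = log₂(5.082) = 2.345 half-value layers.
Thickness = 2.345 × 7.70 mm = 18.06 mm.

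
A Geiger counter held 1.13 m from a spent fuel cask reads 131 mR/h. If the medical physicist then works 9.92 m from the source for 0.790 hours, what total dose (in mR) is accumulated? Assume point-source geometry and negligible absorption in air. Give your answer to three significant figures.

Applying the 1/r² law, rate at 9.92 m:
(1.13/9.92)² = 0.01298, so 131 × 0.01298 = 1.700 mR/h.
Dose = rate × time = 1.700 mR/h × 0.7900 h = 1.343 mR.

1.34 mR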